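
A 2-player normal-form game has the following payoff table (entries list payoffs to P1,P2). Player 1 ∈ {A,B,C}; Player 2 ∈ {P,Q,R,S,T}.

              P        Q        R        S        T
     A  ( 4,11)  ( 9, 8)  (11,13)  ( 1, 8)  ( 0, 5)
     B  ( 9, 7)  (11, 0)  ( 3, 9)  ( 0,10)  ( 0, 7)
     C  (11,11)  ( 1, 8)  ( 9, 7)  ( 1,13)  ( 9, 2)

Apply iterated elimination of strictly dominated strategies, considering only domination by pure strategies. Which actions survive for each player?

IESDS → P1:{A,C} P2:{P,R,S}

P2 drop Q (P beats it: A:11>8 B:7>0 C:11>8)
P1 drop B (C beats it: P:11>9 R:9>3 S:1>0 T:9>0)
P2 drop T (P beats it: A:11>5 C:11>2)
P1→{A,C} P2→{P,R,S}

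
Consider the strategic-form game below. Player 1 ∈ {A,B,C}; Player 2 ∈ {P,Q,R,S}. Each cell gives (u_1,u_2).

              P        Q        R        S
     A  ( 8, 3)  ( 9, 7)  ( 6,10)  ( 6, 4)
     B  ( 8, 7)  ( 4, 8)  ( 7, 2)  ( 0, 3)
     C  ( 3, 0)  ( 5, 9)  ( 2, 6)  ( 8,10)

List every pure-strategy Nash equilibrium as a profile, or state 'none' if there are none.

NE set: (C,S)

(A,P): not NE [P2→R gives 10>3]
(A,Q): not NE [P2→R gives 10>7]
(A,R): not NE [P1→B gives 7>6]
(A,S): not NE [P1→C gives 8>6; P2→R gives 10>4]
(B,P): not NE [P2→Q gives 8>7]
(B,Q): not NE [P1→A gives 9>4]
(B,R): not NE [P2→Q gives 8>2]
(B,S): not NE [P1→C gives 8>0; P2→Q gives 8>3]
(C,P): not NE [P1→B gives 8>3; P2→S gives 10>0]
(C,Q): not NE [P1→A gives 9>5; P2→S gives 10>9]
(C,R): not NE [P1→B gives 7>2; P2→S gives 10>6]
(C,S): NE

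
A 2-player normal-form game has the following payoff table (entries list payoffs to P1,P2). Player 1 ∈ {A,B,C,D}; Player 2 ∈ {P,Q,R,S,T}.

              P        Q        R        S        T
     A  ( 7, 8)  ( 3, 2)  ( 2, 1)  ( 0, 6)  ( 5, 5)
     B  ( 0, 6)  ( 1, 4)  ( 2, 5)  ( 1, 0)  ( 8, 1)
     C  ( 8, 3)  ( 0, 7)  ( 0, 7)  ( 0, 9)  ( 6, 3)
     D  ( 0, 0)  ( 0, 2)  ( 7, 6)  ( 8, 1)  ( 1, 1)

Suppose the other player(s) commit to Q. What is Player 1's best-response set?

u_1(A vs Q) = 3
u_1(B vs Q) = 1
u_1(C vs Q) = 0
u_1(D vs Q) = 0
max payoff 3 at {A}

argmax u_1 = {A}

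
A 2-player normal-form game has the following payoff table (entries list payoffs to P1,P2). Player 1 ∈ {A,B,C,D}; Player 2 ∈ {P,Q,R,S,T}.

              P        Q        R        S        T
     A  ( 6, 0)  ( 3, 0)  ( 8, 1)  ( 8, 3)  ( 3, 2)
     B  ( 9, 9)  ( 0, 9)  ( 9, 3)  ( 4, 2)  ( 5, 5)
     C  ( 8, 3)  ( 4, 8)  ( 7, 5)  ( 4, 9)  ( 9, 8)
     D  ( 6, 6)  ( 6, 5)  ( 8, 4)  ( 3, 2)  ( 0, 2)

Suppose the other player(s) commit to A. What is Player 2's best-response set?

u_2(P vs A) = 0
u_2(Q vs A) = 0
u_2(R vs A) = 1
u_2(S vs A) = 3
u_2(T vs A) = 2
max payoff 3 at {S}

P2 best: {S}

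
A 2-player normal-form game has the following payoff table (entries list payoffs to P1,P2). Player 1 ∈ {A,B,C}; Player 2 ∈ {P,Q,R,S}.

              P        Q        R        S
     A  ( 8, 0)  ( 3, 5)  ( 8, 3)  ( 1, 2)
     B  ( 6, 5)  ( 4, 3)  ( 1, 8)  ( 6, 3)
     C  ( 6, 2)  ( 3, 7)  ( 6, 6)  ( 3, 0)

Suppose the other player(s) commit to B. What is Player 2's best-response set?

BR_2 = {R}

u_2(P vs B) = 5
u_2(Q vs B) = 3
u_2(R vs B) = 8
u_2(S vs B) = 3
max payoff 8 at {R}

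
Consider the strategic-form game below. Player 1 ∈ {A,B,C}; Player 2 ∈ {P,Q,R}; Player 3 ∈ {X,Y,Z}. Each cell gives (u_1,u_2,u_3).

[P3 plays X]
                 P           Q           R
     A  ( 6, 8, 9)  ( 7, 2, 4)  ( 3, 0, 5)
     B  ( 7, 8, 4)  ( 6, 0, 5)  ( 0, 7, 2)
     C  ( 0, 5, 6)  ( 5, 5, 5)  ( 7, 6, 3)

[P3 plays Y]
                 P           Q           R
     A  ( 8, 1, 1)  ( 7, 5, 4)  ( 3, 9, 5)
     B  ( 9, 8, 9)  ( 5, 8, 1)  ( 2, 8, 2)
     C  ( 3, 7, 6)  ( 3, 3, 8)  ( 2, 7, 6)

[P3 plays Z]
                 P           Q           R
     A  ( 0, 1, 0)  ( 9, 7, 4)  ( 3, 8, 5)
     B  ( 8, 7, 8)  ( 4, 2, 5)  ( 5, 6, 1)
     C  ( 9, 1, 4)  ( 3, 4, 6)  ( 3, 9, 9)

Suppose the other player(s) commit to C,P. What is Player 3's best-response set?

P3 best: {X,Y}

u_3(X vs C,P) = 6
u_3(Y vs C,P) = 6
u_3(Z vs C,P) = 4
max payoff 6 at {X,Y}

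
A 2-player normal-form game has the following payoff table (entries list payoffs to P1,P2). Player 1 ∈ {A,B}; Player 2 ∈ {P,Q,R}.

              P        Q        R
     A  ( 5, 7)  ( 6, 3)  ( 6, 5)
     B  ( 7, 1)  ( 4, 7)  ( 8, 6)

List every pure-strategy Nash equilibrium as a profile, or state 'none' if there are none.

No pure NE.

(A,P): not NE [P1→B gives 7>5]
(A,Q): not NE [P2→P gives 7>3]
(A,R): not NE [P1→B gives 8>6; P2→P gives 7>5]
(B,P): not NE [P2→Q gives 7>1]
(B,Q): not NE [P1→A gives 6>4]
(B,R): not NE [P2→Q gives 7>6]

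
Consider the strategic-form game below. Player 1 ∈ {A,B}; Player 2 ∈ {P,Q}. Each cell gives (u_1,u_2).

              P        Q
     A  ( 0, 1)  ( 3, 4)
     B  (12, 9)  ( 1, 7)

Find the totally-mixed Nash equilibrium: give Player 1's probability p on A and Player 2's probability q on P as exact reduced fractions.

P1 indiff ⇒ q·0+(1-q)·3 = q·12+(1-q)·1 ⇒ q(-12) = (1-q)(-2) ⇒ q = 1/7
P2 indiff ⇒ p·1+(1-p)·9 = p·4+(1-p)·7 ⇒ p(-3) = (1-p)(-2) ⇒ p = 2/5

(p,q) = (2/5, 1/7)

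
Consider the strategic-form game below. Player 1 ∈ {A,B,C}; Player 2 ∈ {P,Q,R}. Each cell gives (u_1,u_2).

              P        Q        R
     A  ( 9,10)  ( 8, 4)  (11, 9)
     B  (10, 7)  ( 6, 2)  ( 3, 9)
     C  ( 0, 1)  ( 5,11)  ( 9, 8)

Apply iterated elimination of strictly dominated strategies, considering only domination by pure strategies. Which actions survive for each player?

P1 drop C (A beats it: P:9>0 Q:8>5 R:11>9)
P2 drop Q (P beats it: A:10>4 B:7>2)
P1→{A,B} P2→{P,R}

IESDS → P1:{A,B} P2:{P,R}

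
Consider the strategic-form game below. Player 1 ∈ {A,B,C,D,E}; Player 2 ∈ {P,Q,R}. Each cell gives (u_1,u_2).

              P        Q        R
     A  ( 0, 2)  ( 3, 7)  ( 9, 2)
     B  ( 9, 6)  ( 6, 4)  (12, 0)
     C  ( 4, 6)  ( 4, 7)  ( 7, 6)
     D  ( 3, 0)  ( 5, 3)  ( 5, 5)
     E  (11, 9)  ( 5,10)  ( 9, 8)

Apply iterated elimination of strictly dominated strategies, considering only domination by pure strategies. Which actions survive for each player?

IESDS → P1:{B,E} P2:{P,Q}

P1 drop A (B beats it: P:9>0 Q:6>3 R:12>9)
P1 drop C (B beats it: P:9>4 Q:6>4 R:12>7)
P1 drop D (B beats it: P:9>3 Q:6>5 R:12>5)
P2 drop R (P beats it: B:6>0 E:9>8)
P1→{B,E} P2→{P,Q}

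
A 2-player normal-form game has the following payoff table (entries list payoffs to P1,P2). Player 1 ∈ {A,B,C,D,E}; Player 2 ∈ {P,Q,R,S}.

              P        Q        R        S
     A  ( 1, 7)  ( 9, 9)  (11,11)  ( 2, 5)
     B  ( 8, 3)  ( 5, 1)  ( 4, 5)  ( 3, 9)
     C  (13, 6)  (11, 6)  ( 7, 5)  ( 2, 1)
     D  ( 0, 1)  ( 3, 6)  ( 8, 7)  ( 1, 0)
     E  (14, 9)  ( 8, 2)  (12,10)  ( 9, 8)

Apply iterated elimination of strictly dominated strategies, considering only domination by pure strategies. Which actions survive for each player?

Survivors P1:{A,C,E} P2:{P,Q,R}

P1 drop B (E beats it: P:14>8 Q:8>5 R:12>4 S:9>3)
P1 drop D (A beats it: P:1>0 Q:9>3 R:11>8 S:2>1)
P2 drop S (P beats it: A:7>5 C:6>1 E:9>8)
P1→{A,C,E} P2→{P,Q,R}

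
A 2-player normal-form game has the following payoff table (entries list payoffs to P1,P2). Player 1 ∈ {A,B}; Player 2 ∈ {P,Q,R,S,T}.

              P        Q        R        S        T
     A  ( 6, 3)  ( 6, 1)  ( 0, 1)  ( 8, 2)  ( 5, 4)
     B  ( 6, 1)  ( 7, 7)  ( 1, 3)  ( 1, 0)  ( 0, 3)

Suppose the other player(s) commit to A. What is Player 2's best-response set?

u_2(P vs A) = 3
u_2(Q vs A) = 1
u_2(R vs A) = 1
u_2(S vs A) = 2
u_2(T vs A) = 4
max payoff 4 at {T}

P2 best: {T}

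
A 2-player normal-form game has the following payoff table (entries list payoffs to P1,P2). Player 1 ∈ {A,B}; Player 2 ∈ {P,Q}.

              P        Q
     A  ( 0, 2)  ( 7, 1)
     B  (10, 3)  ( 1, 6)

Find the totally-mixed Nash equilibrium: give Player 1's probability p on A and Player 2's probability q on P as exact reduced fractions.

(p,q) = (3/4, 3/8)

P1 indiff ⇒ q·0+(1-q)·7 = q·10+(1-q)·1 ⇒ q(-10) = (1-q)(-6) ⇒ q = 3/8
P2 indiff ⇒ p·2+(1-p)·3 = p·1+(1-p)·6 ⇒ p(1) = (1-p)(3) ⇒ p = 3/4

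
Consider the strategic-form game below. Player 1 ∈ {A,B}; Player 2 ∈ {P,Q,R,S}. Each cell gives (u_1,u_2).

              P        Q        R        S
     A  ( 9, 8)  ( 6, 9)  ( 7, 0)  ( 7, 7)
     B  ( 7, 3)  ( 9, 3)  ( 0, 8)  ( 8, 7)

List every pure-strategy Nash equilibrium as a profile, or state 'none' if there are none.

PSNE: ∅

(A,P): not NE [P2→Q gives 9>8]
(A,Q): not NE [P1→B gives 9>6]
(A,R): not NE [P2→Q gives 9>0]
(A,S): not NE [P1→B gives 8>7; P2→Q gives 9>7]
(B,P): not NE [P1→A gives 9>7; P2→R gives 8>3]
(B,Q): not NE [P2→R gives 8>3]
(B,R): not NE [P1→A gives 7>0]
(B,S): not NE [P2→R gives 8>7]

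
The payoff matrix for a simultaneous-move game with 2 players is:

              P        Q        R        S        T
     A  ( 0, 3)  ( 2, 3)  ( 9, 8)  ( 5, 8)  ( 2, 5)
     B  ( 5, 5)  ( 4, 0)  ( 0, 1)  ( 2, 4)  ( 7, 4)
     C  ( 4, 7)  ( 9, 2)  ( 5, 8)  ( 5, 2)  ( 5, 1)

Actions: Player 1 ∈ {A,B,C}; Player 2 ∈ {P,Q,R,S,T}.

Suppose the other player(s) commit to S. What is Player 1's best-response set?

P1 best: {A,C}

u_1(A vs S) = 5
u_1(B vs S) = 2
u_1(C vs S) = 5
max payoff 5 at {A,C}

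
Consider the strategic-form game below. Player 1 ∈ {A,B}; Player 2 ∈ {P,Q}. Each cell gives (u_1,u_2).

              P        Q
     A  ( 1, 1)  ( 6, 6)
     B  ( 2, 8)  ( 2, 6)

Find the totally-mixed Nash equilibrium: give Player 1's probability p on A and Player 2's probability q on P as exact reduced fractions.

P1 mixes 2/7 on A; P2 mixes 4/5 on P

P1 indiff ⇒ q·1+(1-q)·6 = q·2+(1-q)·2 ⇒ q(-1) = (1-q)(-4) ⇒ q = 4/5
P2 indiff ⇒ p·1+(1-p)·8 = p·6+(1-p)·6 ⇒ p(-5) = (1-p)(-2) ⇒ p = 2/7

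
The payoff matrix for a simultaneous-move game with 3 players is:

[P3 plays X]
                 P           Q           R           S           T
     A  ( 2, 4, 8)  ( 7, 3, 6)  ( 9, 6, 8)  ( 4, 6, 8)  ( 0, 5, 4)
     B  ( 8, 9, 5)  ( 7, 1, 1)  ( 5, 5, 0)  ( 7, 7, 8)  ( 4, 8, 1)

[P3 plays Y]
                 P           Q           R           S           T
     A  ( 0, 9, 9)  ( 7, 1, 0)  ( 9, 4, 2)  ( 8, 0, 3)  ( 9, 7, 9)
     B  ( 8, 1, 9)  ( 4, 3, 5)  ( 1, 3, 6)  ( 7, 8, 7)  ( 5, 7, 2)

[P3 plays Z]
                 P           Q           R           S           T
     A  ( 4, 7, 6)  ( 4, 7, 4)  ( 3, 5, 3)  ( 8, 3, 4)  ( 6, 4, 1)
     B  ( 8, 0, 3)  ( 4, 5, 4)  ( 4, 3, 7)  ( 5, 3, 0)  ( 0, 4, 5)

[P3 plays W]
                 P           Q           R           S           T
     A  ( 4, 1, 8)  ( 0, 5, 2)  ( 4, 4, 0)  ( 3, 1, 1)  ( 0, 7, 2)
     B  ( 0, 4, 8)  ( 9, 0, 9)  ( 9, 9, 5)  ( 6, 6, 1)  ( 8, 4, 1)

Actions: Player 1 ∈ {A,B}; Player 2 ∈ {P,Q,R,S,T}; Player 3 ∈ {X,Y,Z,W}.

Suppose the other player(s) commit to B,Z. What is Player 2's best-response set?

u_2(P vs B,Z) = 0
u_2(Q vs B,Z) = 5
u_2(R vs B,Z) = 3
u_2(S vs B,Z) = 3
u_2(T vs B,Z) = 4
max payoff 5 at {Q}

P2 best: {Q}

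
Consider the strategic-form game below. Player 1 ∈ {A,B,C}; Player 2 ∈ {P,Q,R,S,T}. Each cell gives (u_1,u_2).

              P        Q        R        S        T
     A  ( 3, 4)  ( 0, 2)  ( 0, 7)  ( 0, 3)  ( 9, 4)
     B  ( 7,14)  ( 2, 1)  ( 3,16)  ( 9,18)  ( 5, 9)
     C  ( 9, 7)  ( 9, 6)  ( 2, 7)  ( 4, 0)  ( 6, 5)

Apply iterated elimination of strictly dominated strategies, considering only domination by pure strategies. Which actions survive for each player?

P2 drop Q (P beats it: A:4>2 B:14>1 C:7>6)
P2 drop T (R beats it: A:7>4 B:16>9 C:7>5)
P1 drop A (B beats it: P:7>3 R:3>0 S:9>0)
P1→{B,C} P2→{P,R,S}

Remaining: P1:{B,C} P2:{P,R,S}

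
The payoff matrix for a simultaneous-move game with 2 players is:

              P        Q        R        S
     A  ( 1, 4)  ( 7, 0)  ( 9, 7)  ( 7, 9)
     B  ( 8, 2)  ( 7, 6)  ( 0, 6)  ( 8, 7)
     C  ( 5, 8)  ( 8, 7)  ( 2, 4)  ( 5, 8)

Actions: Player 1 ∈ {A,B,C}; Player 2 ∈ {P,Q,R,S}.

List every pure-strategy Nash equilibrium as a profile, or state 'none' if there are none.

Nash profiles: (B,S)

(A,P): not NE [P1→B gives 8>1; P2→S gives 9>4]
(A,Q): not NE [P1→C gives 8>7; P2→S gives 9>0]
(A,R): not NE [P2→S gives 9>7]
(A,S): not NE [P1→B gives 8>7]
(B,P): not NE [P2→S gives 7>2]
(B,Q): not NE [P1→C gives 8>7; P2→S gives 7>6]
(B,R): not NE [P1→A gives 9>0; P2→S gives 7>6]
(B,S): NE
(C,P): not NE [P1→B gives 8>5]
(C,Q): not NE [P2→S gives 8>7]
(C,R): not NE [P1→A gives 9>2; P2→S gives 8>4]
(C,S): not NE [P1→B gives 8>5]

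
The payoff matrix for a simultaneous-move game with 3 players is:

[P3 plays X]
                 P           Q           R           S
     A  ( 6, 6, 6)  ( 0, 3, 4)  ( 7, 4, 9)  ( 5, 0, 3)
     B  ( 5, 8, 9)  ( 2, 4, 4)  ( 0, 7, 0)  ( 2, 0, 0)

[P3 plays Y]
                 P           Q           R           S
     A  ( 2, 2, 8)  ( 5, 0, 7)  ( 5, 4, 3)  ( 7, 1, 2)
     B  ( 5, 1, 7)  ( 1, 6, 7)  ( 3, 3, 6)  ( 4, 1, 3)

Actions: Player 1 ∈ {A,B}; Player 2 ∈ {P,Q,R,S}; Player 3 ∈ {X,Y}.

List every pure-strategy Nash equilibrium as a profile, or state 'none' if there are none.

(A,P,X): not NE [P3→Y gives 8>6]
(A,P,Y): not NE [P1→B gives 5>2; P2→R gives 4>2]
(A,Q,X): not NE [P1→B gives 2>0; P2→P gives 6>3; P3→Y gives 7>4]
(A,Q,Y): not NE [P2→R gives 4>0]
(A,R,X): not NE [P2→P gives 6>4]
(A,R,Y): not NE [P3→X gives 9>3]
(A,S,X): not NE [P2→P gives 6>0]
(A,S,Y): not NE [P2→R gives 4>1; P3→X gives 3>2]
(B,P,X): not NE [P1→A gives 6>5]
(B,P,Y): not NE [P2→Q gives 6>1; P3→X gives 9>7]
(B,Q,X): not NE [P2→P gives 8>4; P3→Y gives 7>4]
(B,Q,Y): not NE [P1→A gives 5>1]
(B,R,X): not NE [P1→A gives 7>0; P2→P gives 8>7; P3→Y gives 6>0]
(B,R,Y): not NE [P1→A gives 5>3; P2→Q gives 6>3]
(B,S,X): not NE [P1→A gives 5>2; P2→P gives 8>0; P3→Y gives 3>0]
(B,S,Y): not NE [P1→A gives 7>4; P2→Q gives 6>1]

Equilibria: none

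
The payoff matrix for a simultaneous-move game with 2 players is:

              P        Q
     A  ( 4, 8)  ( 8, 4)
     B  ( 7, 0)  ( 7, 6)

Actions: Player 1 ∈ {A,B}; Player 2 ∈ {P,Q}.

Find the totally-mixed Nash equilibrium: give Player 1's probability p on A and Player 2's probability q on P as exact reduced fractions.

P1 mixes 3/5 on A; P2 mixes 1/4 on P

P1 indiff ⇒ q·4+(1-q)·8 = q·7+(1-q)·7 ⇒ q(-3) = (1-q)(-1) ⇒ q = 1/4
P2 indiff ⇒ p·8+(1-p)·0 = p·4+(1-p)·6 ⇒ p(4) = (1-p)(6) ⇒ p = 3/5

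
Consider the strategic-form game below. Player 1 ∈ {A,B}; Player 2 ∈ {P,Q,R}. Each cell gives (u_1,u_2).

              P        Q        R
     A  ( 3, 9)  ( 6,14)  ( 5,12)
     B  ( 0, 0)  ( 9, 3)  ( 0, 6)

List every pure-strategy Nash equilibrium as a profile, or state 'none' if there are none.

(A,P): not NE [P2→Q gives 14>9]
(A,Q): not NE [P1→B gives 9>6]
(A,R): not NE [P2→Q gives 14>12]
(B,P): not NE [P1→A gives 3>0; P2→R gives 6>0]
(B,Q): not NE [P2→R gives 6>3]
(B,R): not NE [P1→A gives 5>0]

No pure NE.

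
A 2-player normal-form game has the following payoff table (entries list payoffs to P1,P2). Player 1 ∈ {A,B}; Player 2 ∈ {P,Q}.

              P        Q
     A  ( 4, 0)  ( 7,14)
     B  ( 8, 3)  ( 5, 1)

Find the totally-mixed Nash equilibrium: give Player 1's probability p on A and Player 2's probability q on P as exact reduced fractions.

P1 mixes 1/8 on A; P2 mixes 1/3 on P

P1 indiff ⇒ q·4+(1-q)·7 = q·8+(1-q)·5 ⇒ q(-4) = (1-q)(-2) ⇒ q = 1/3
P2 indiff ⇒ p·0+(1-p)·3 = p·14+(1-p)·1 ⇒ p(-14) = (1-p)(-2) ⇒ p = 1/8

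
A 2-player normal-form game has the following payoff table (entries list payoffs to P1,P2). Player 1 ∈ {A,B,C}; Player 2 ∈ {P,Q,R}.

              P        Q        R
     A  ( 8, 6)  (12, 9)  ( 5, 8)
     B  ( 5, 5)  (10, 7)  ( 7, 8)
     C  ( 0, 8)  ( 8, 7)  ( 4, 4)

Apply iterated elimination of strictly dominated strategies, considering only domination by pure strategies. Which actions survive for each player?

Remaining: P1:{A,B} P2:{Q,R}

P1 drop C (A beats it: P:8>0 Q:12>8 R:5>4)
P2 drop P (Q beats it: A:9>6 B:7>5)
P1→{A,B} P2→{Q,R}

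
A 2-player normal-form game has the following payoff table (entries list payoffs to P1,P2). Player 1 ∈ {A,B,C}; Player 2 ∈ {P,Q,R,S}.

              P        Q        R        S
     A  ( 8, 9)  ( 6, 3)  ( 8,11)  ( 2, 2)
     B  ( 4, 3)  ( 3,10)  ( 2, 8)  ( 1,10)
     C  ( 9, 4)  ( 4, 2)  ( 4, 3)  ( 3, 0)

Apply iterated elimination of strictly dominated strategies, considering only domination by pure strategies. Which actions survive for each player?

P1 drop B (A beats it: P:8>4 Q:6>3 R:8>2 S:2>1)
P2 drop Q (P beats it: A:9>3 C:4>2)
P2 drop S (P beats it: A:9>2 C:4>0)
P1→{A,C} P2→{P,R}

Survivors P1:{A,C} P2:{P,R}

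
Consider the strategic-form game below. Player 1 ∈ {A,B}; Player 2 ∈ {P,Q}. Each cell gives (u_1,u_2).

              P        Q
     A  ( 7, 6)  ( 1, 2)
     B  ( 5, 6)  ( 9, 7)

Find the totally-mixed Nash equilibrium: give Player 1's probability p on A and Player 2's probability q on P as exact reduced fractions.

P1 indiff ⇒ q·7+(1-q)·1 = q·5+(1-q)·9 ⇒ q(2) = (1-q)(8) ⇒ q = 4/5
P2 indiff ⇒ p·6+(1-p)·6 = p·2+(1-p)·7 ⇒ p(4) = (1-p)(1) ⇒ p = 1/5

p=1/5, q=4/5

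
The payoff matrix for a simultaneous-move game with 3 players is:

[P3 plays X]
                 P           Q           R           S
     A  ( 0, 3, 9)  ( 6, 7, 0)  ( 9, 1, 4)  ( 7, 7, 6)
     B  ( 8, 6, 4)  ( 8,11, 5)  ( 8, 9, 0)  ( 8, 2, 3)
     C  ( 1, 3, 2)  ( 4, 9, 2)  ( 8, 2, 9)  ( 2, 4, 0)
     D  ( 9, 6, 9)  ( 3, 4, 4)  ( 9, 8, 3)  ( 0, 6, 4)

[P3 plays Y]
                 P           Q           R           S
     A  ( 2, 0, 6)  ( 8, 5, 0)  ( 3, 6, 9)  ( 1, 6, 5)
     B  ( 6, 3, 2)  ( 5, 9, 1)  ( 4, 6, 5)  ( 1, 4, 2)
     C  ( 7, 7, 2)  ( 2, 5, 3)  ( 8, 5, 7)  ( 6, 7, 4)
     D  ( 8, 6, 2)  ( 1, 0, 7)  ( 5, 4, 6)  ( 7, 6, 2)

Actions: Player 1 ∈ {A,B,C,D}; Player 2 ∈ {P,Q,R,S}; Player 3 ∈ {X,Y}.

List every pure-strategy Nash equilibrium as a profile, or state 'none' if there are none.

NE set: (B,Q,X)

(A,P,X): not NE [P1→D gives 9>0; P2→S gives 7>3]
(A,P,Y): not NE [P1→D gives 8>2; P2→S gives 6>0; P3→X gives 9>6]
(A,Q,X): not NE [P1→B gives 8>6]
(A,Q,Y): not NE [P2→S gives 6>5]
(A,R,X): not NE [P2→S gives 7>1; P3→Y gives 9>4]
(A,R,Y): not NE [P1→C gives 8>3]
(A,S,X): not NE [P1→B gives 8>7]
(A,S,Y): not NE [P1→D gives 7>1; P3→X gives 6>5]
(B,P,X): not NE [P1→D gives 9>8; P2→Q gives 11>6]
(B,P,Y): not NE [P1→D gives 8>6; P2→Q gives 9>3; P3→X gives 4>2]
(B,Q,X): NE
(B,Q,Y): not NE [P1→A gives 8>5; P3→X gives 5>1]
(B,R,X): not NE [P1→D gives 9>8; P2→Q gives 11>9; P3→Y gives 5>0]
(B,R,Y): not NE [P1→C gives 8>4; P2→Q gives 9>6]
(B,S,X): not NE [P2→Q gives 11>2]
(B,S,Y): not NE [P1→D gives 7>1; P2→Q gives 9>4; P3→X gives 3>2]
(C,P,X): not NE [P1→D gives 9>1; P2→Q gives 9>3]
(C,P,Y): not NE [P1→D gives 8>7]
(C,Q,X): not NE [P1→B gives 8>4; P3→Y gives 3>2]
(C,Q,Y): not NE [P1→A gives 8>2; P2→S gives 7>5]
(C,R,X): not NE [P1→D gives 9>8; P2→Q gives 9>2]
(C,R,Y): not NE [P2→S gives 7>5; P3→X gives 9>7]
(C,S,X): not NE [P1→B gives 8>2; P2→Q gives 9>4; P3→Y gives 4>0]
(C,S,Y): not NE [P1→D gives 7>6]
(D,P,X): not NE [P2→R gives 8>6]
(D,P,Y): not NE [P3→X gives 9>2]
(D,Q,X): not NE [P1→B gives 8>3; P2→R gives 8>4; P3→Y gives 7>4]
(D,Q,Y): not NE [P1→A gives 8>1; P2→S gives 6>0]
(D,R,X): not NE [P3→Y gives 6>3]
(D,R,Y): not NE [P1→C gives 8>5; P2→S gives 6>4]
(D,S,X): not NE [P1→B gives 8>0; P2→R gives 8>6]
(D,S,Y): not NE [P3→X gives 4>2]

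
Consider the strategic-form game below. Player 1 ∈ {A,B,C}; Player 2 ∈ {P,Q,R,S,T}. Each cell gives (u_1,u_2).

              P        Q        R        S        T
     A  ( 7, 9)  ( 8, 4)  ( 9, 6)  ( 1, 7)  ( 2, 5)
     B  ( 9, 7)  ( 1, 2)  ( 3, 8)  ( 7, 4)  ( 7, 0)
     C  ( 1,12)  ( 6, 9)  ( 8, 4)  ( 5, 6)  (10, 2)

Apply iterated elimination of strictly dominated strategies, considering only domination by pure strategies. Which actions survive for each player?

P2 drop Q (P beats it: A:9>4 B:7>2 C:12>9)
P2 drop S (P beats it: A:9>7 B:7>4 C:12>6)
P2 drop T (P beats it: A:9>5 B:7>0 C:12>2)
P1 drop C (A beats it: P:7>1 R:9>8)
P1→{A,B} P2→{P,R}

Survivors P1:{A,B} P2:{P,R}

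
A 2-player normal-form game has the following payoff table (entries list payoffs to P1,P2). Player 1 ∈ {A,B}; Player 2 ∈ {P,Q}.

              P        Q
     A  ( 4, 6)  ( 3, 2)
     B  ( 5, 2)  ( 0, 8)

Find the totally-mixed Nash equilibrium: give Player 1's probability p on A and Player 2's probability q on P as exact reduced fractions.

P1 mixes 3/5 on A; P2 mixes 3/4 on P

P1 indiff ⇒ q·4+(1-q)·3 = q·5+(1-q)·0 ⇒ q(-1) = (1-q)(-3) ⇒ q = 3/4
P2 indiff ⇒ p·6+(1-p)·2 = p·2+(1-p)·8 ⇒ p(4) = (1-p)(6) ⇒ p = 3/5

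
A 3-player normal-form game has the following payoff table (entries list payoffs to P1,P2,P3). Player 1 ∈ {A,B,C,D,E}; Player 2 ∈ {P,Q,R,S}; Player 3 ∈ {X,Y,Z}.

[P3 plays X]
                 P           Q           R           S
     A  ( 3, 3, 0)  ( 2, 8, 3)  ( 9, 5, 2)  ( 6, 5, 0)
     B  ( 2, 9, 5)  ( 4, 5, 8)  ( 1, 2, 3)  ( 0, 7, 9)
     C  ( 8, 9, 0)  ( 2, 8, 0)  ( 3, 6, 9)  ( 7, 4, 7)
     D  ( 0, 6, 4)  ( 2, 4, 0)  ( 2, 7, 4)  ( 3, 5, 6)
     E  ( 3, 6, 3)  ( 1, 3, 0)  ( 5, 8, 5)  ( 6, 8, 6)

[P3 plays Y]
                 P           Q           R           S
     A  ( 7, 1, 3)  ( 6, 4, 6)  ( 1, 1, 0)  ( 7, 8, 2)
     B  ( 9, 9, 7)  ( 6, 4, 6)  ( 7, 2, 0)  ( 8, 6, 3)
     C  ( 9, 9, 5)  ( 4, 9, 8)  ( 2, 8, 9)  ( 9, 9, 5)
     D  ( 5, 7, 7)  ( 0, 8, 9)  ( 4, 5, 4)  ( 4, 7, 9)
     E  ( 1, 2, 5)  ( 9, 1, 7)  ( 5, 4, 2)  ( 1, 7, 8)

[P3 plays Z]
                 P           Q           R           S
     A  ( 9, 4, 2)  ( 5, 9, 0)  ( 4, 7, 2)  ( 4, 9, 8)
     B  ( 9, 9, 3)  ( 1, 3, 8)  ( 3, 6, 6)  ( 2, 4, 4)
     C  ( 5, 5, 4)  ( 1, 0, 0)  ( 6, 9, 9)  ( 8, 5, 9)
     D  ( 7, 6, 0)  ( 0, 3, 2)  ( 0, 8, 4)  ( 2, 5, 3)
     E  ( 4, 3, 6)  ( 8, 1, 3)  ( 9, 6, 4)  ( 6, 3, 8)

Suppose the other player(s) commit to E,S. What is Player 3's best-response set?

u_3(X vs E,S) = 6
u_3(Y vs E,S) = 8
u_3(Z vs E,S) = 8
max payoff 8 at {Y,Z}

P3 best: {Y,Z}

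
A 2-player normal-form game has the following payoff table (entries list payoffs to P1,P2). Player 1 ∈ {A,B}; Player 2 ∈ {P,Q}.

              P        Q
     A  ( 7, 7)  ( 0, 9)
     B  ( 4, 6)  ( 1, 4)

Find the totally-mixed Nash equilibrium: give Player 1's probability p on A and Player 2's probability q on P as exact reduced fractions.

p=1/2, q=1/4

P1 indiff ⇒ q·7+(1-q)·0 = q·4+(1-q)·1 ⇒ q(3) = (1-q)(1) ⇒ q = 1/4
P2 indiff ⇒ p·7+(1-p)·6 = p·9+(1-p)·4 ⇒ p(-2) = (1-p)(-2) ⇒ p = 1/2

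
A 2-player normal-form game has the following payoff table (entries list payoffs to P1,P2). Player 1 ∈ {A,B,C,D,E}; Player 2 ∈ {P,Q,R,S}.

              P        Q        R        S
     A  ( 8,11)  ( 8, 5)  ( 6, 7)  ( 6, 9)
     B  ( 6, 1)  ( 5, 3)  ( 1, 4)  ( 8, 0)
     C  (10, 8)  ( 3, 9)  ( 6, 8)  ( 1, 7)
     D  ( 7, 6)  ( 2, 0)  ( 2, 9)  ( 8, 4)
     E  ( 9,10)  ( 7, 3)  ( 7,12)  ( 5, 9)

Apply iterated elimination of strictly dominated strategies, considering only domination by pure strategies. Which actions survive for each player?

Remaining: P1:{A,C,E} P2:{P,Q,R}

P2 drop S (P beats it: A:11>9 B:1>0 C:8>7 D:6>4 E:10>9)
P1 drop B (A beats it: P:8>6 Q:8>5 R:6>1)
P1 drop D (A beats it: P:8>7 Q:8>2 R:6>2)
P1→{A,C,E} P2→{P,Q,R}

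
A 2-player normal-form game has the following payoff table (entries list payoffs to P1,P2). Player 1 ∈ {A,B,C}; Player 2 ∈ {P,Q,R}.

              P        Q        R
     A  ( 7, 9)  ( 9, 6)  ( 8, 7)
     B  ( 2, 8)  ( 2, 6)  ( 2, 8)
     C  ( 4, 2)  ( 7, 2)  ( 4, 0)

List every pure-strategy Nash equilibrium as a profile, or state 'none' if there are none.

NE set: (A,P)

(A,P): NE
(A,Q): not NE [P2→P gives 9>6]
(A,R): not NE [P2→P gives 9>7]
(B,P): not NE [P1→A gives 7>2]
(B,Q): not NE [P1→A gives 9>2; P2→R gives 8>6]
(B,R): not NE [P1→A gives 8>2]
(C,P): not NE [P1→A gives 7>4]
(C,Q): not NE [P1→A gives 9>7]
(C,R): not NE [P1→A gives 8>4; P2→Q gives 2>0]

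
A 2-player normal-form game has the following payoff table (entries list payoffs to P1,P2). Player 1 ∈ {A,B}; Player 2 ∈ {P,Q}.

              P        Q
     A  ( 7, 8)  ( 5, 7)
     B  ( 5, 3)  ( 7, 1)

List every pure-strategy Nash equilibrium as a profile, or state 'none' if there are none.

NE set: (A,P)

(A,P): NE
(A,Q): not NE [P1→B gives 7>5; P2→P gives 8>7]
(B,P): not NE [P1→A gives 7>5]
(B,Q): not NE [P2→P gives 3>1]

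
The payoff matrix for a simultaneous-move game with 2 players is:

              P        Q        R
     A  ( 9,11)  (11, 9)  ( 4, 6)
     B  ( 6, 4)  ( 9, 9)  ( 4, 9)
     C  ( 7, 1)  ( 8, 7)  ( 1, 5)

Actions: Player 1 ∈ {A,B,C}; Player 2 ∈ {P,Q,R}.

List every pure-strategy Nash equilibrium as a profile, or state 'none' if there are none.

(A,P): NE
(A,Q): not NE [P2→P gives 11>9]
(A,R): not NE [P2→P gives 11>6]
(B,P): not NE [P1→A gives 9>6; P2→R gives 9>4]
(B,Q): not NE [P1→A gives 11>9]
(B,R): NE
(C,P): not NE [P1→A gives 9>7; P2→Q gives 7>1]
(C,Q): not NE [P1→A gives 11>8]
(C,R): not NE [P1→B gives 4>1; P2→Q gives 7>5]

Nash profiles: (A,P), (B,R)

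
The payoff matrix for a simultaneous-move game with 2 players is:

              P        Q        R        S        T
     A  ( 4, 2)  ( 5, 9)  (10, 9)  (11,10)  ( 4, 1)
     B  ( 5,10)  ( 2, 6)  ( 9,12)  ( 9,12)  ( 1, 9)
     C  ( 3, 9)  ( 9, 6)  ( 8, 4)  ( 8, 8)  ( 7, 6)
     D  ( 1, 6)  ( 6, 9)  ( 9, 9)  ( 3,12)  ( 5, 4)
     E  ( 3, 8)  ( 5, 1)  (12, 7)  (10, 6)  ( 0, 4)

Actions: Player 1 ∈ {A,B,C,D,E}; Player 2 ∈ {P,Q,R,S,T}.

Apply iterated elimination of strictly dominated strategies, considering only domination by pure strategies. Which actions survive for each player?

P2 drop Q (S beats it: A:10>9 B:12>6 C:8>6 D:12>9 E:6>1)
P2 drop T (P beats it: A:2>1 B:10>9 C:9>6 D:6>4 E:8>4)
P1 drop C (A beats it: P:4>3 R:10>8 S:11>8)
P1 drop D (A beats it: P:4>1 R:10>9 S:11>3)
P1→{A,B,E} P2→{P,R,S}

IESDS → P1:{A,B,E} P2:{P,R,S}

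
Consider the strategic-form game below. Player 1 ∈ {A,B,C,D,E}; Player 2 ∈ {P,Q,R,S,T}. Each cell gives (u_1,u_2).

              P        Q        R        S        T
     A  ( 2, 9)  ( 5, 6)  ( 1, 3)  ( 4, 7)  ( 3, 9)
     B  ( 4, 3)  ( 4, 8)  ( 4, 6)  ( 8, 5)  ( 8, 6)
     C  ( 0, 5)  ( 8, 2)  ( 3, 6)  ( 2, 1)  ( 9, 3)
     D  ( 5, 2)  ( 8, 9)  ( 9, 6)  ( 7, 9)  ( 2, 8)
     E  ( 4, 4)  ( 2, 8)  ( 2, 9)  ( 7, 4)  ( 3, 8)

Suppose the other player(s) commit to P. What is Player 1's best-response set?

BR_1 = {D}

u_1(A vs P) = 2
u_1(B vs P) = 4
u_1(C vs P) = 0
u_1(D vs P) = 5
u_1(E vs P) = 4
max payoff 5 at {D}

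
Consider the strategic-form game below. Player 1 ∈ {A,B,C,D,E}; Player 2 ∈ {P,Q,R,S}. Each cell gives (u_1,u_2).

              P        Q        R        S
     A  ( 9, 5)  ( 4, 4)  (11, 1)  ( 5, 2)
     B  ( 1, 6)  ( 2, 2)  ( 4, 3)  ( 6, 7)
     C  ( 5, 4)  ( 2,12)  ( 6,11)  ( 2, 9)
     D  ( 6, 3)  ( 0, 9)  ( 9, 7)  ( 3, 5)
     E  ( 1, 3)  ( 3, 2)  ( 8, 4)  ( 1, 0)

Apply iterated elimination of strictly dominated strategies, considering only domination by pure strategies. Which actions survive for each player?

P1 drop C (A beats it: P:9>5 Q:4>2 R:11>6 S:5>2)
P1 drop D (A beats it: P:9>6 Q:4>0 R:11>9 S:5>3)
P1 drop E (A beats it: P:9>1 Q:4>3 R:11>8 S:5>1)
P2 drop Q (P beats it: A:5>4 B:6>2)
P2 drop R (P beats it: A:5>1 B:6>3)
P1→{A,B} P2→{P,S}

Remaining: P1:{A,B} P2:{P,S}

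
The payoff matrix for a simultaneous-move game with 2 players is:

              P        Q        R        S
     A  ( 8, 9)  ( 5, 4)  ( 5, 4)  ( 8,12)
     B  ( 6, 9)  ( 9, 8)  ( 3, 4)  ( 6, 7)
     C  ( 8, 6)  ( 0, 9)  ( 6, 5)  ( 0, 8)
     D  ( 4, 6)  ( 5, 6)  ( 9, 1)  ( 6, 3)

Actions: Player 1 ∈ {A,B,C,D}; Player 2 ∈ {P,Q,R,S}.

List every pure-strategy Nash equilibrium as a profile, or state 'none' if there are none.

(A,P): not NE [P2→S gives 12>9]
(A,Q): not NE [P1→B gives 9>5; P2→S gives 12>4]
(A,R): not NE [P1→D gives 9>5; P2→S gives 12>4]
(A,S): NE
(B,P): not NE [P1→C gives 8>6]
(B,Q): not NE [P2→P gives 9>8]
(B,R): not NE [P1→D gives 9>3; P2→P gives 9>4]
(B,S): not NE [P1→A gives 8>6; P2→P gives 9>7]
(C,P): not NE [P2→Q gives 9>6]
(C,Q): not NE [P1→B gives 9>0]
(C,R): not NE [P1→D gives 9>6; P2→Q gives 9>5]
(C,S): not NE [P1→A gives 8>0; P2→Q gives 9>8]
(D,P): not NE [P1→C gives 8>4]
(D,Q): not NE [P1→B gives 9>5]
(D,R): not NE [P2→Q gives 6>1]
(D,S): not NE [P1→A gives 8>6; P2→Q gives 6>3]

PSNE = {(A,S)}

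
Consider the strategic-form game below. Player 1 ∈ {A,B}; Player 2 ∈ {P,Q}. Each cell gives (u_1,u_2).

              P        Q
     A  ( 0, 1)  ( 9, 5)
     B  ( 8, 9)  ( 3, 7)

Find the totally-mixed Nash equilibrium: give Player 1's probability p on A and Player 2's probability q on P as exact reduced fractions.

(p,q) = (1/3, 3/7)

P1 indiff ⇒ q·0+(1-q)·9 = q·8+(1-q)·3 ⇒ q(-8) = (1-q)(-6) ⇒ q = 3/7
P2 indiff ⇒ p·1+(1-p)·9 = p·5+(1-p)·7 ⇒ p(-4) = (1-p)(-2) ⇒ p = 1/3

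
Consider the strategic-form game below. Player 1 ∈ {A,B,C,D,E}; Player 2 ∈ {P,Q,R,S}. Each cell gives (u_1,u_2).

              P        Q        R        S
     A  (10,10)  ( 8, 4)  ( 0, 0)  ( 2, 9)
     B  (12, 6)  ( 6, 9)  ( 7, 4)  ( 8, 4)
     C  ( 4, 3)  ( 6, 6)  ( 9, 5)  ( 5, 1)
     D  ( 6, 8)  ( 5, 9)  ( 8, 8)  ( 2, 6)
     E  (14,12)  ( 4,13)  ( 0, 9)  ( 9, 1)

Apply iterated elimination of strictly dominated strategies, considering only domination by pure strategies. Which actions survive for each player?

Remaining: P1:{A,B,E} P2:{P,Q}

P2 drop R (Q beats it: A:4>0 B:9>4 C:6>5 D:9>8 E:13>9)
P1 drop D (B beats it: P:12>6 Q:6>5 S:8>2)
P2 drop S (P beats it: A:10>9 B:6>4 C:3>1 E:12>1)
P1 drop C (A beats it: P:10>4 Q:8>6)
P1→{A,B,E} P2→{P,Q}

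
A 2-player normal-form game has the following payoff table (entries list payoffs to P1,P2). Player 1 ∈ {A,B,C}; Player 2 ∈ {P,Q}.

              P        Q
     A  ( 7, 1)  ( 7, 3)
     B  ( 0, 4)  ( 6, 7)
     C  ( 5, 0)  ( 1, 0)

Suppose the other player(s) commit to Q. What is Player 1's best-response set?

u_1(A vs Q) = 7
u_1(B vs Q) = 6
u_1(C vs Q) = 1
max payoff 7 at {A}

P1 best: {A}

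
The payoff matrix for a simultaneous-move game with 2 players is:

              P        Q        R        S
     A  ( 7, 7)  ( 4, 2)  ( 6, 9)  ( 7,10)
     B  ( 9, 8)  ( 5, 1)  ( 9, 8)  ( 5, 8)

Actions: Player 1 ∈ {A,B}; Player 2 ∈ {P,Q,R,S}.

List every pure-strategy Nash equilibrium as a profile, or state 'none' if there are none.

(A,P): not NE [P1→B gives 9>7; P2→S gives 10>7]
(A,Q): not NE [P1→B gives 5>4; P2→S gives 10>2]
(A,R): not NE [P1→B gives 9>6; P2→S gives 10>9]
(A,S): NE
(B,P): NE
(B,Q): not NE [P2→S gives 8>1]
(B,R): NE
(B,S): not NE [P1→A gives 7>5]

NE set: (A,S), (B,P), (B,R)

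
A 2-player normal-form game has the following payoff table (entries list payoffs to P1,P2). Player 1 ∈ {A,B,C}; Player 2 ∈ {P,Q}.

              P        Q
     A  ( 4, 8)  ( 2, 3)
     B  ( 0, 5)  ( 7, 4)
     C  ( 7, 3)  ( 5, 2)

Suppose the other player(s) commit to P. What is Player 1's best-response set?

u_1(A vs P) = 4
u_1(B vs P) = 0
u_1(C vs P) = 7
max payoff 7 at {C}

P1 best: {C}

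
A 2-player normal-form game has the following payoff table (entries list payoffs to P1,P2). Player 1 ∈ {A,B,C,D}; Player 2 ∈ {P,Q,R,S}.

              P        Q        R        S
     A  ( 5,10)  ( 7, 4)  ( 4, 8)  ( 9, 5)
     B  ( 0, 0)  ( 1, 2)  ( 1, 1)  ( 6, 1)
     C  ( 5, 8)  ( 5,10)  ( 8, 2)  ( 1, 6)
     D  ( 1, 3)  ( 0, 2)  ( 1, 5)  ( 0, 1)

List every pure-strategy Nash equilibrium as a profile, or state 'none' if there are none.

PSNE = {(A,P)}

(A,P): NE
(A,Q): not NE [P2→P gives 10>4]
(A,R): not NE [P1→C gives 8>4; P2→P gives 10>8]
(A,S): not NE [P2→P gives 10>5]
(B,P): not NE [P1→C gives 5>0; P2→Q gives 2>0]
(B,Q): not NE [P1→A gives 7>1]
(B,R): not NE [P1→C gives 8>1; P2→Q gives 2>1]
(B,S): not NE [P1→A gives 9>6; P2→Q gives 2>1]
(C,P): not NE [P2→Q gives 10>8]
(C,Q): not NE [P1→A gives 7>5]
(C,R): not NE [P2→Q gives 10>2]
(C,S): not NE [P1→A gives 9>1; P2→Q gives 10>6]
(D,P): not NE [P1→C gives 5>1; P2→R gives 5>3]
(D,Q): not NE [P1→A gives 7>0; P2→R gives 5>2]
(D,R): not NE [P1→C gives 8>1]
(D,S): not NE [P1→A gives 9>0; P2→R gives 5>1]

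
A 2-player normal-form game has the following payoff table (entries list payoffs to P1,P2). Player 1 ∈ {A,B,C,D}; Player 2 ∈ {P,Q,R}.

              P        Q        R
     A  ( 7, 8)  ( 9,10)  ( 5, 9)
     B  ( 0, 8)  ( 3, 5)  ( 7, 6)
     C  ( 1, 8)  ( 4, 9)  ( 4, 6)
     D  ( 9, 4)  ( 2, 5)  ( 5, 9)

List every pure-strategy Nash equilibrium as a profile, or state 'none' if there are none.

(A,P): not NE [P1→D gives 9>7; P2→Q gives 10>8]
(A,Q): NE
(A,R): not NE [P1→B gives 7>5; P2→Q gives 10>9]
(B,P): not NE [P1→D gives 9>0]
(B,Q): not NE [P1→A gives 9>3; P2→P gives 8>5]
(B,R): not NE [P2→P gives 8>6]
(C,P): not NE [P1→D gives 9>1; P2→Q gives 9>8]
(C,Q): not NE [P1→A gives 9>4]
(C,R): not NE [P1→B gives 7>4; P2→Q gives 9>6]
(D,P): not NE [P2→R gives 9>4]
(D,Q): not NE [P1→A gives 9>2; P2→R gives 9>5]
(D,R): not NE [P1→B gives 7>5]

NE set: (A,Q)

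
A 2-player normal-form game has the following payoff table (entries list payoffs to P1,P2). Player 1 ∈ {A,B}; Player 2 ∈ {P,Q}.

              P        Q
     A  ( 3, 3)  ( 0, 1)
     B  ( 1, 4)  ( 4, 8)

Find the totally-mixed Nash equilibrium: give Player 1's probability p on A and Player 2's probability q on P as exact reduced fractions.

p=2/3, q=2/3

P1 indiff ⇒ q·3+(1-q)·0 = q·1+(1-q)·4 ⇒ q(2) = (1-q)(4) ⇒ q = 2/3
P2 indiff ⇒ p·3+(1-p)·4 = p·1+(1-p)·8 ⇒ p(2) = (1-p)(4) ⇒ p = 2/3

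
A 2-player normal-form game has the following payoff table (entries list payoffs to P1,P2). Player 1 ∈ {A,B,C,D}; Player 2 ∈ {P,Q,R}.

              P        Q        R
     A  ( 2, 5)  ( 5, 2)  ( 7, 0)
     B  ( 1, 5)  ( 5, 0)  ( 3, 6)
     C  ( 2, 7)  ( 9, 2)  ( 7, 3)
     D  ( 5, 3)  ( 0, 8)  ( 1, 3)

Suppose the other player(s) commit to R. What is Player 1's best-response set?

u_1(A vs R) = 7
u_1(B vs R) = 3
u_1(C vs R) = 7
u_1(D vs R) = 1
max payoff 7 at {A,C}

P1 best: {A,C}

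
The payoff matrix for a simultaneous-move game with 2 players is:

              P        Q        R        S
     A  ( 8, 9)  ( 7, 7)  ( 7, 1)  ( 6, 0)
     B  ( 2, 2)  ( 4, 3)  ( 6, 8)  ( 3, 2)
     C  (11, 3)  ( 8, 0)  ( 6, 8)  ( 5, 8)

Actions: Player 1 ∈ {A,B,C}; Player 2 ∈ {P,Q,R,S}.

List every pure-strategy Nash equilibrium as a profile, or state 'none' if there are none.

(A,P): not NE [P1→C gives 11>8]
(A,Q): not NE [P1→C gives 8>7; P2→P gives 9>7]
(A,R): not NE [P2→P gives 9>1]
(A,S): not NE [P2→P gives 9>0]
(B,P): not NE [P1→C gives 11>2; P2→R gives 8>2]
(B,Q): not NE [P1→C gives 8>4; P2→R gives 8>3]
(B,R): not NE [P1→A gives 7>6]
(B,S): not NE [P1→A gives 6>3; P2→R gives 8>2]
(C,P): not NE [P2→S gives 8>3]
(C,Q): not NE [P2→S gives 8>0]
(C,R): not NE [P1→A gives 7>6]
(C,S): not NE [P1→A gives 6>5]

Equilibria: none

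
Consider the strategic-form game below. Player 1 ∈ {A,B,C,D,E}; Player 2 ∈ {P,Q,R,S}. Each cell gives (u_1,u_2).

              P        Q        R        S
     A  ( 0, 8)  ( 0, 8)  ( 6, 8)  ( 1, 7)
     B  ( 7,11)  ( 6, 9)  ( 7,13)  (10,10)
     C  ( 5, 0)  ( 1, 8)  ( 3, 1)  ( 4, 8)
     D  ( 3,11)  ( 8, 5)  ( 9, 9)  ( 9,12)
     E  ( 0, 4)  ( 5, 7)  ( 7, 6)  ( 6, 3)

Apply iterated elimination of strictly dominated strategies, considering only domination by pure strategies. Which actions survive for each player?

P1 drop A (B beats it: P:7>0 Q:6>0 R:7>6 S:10>1)
P1 drop C (B beats it: P:7>5 Q:6>1 R:7>3 S:10>4)
P1 drop E (D beats it: P:3>0 Q:8>5 R:9>7 S:9>6)
P2 drop Q (P beats it: B:11>9 D:11>5)
P1→{B,D} P2→{P,R,S}

Survivors P1:{B,D} P2:{P,R,S}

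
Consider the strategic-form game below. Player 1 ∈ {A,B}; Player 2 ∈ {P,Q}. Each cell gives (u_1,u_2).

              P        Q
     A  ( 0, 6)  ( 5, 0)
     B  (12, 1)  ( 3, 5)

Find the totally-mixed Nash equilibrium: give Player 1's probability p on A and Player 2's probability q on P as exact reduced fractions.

P1 indiff ⇒ q·0+(1-q)·5 = q·12+(1-q)·3 ⇒ q(-12) = (1-q)(-2) ⇒ q = 1/7
P2 indiff ⇒ p·6+(1-p)·1 = p·0+(1-p)·5 ⇒ p(6) = (1-p)(4) ⇒ p = 2/5

(p,q) = (2/5, 1/7)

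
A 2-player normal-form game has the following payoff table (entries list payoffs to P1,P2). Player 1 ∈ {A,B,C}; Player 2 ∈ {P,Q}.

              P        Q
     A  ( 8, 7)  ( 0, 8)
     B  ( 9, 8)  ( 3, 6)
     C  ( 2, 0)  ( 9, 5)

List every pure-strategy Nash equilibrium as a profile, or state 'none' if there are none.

NE set: (B,P), (C,Q)

(A,P): not NE [P1→B gives 9>8; P2→Q gives 8>7]
(A,Q): not NE [P1→C gives 9>0]
(B,P): NE
(B,Q): not NE [P1→C gives 9>3; P2→P gives 8>6]
(C,P): not NE [P1→B gives 9>2; P2→Q gives 5>0]
(C,Q): NE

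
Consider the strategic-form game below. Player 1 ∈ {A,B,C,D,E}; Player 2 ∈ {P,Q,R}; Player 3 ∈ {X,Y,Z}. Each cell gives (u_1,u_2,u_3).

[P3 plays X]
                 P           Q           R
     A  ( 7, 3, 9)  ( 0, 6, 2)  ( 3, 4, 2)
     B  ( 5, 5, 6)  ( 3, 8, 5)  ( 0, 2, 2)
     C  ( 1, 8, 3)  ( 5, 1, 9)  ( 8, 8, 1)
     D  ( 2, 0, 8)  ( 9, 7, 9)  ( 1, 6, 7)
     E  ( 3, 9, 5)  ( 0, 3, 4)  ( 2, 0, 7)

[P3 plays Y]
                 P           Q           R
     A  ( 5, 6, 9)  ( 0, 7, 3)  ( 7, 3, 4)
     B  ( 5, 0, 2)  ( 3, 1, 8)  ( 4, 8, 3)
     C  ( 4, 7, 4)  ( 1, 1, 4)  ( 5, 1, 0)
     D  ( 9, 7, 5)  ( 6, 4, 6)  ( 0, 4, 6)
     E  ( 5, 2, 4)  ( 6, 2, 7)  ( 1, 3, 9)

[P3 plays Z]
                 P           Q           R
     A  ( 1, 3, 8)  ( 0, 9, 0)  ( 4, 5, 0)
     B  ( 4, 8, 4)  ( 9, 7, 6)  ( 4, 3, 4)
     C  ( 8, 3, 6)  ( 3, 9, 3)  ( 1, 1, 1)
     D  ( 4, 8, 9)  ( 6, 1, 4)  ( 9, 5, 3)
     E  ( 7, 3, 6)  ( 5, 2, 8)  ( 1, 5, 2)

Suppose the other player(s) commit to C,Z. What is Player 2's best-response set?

BR_2 = {Q}

u_2(P vs C,Z) = 3
u_2(Q vs C,Z) = 9
u_2(R vs C,Z) = 1
max payoff 9 at {Q}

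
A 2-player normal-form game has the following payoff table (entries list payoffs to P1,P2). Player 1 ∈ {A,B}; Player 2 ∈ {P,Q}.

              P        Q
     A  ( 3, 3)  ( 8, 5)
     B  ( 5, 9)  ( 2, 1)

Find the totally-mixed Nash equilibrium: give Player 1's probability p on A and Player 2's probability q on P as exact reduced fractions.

P1 indiff ⇒ q·3+(1-q)·8 = q·5+(1-q)·2 ⇒ q(-2) = (1-q)(-6) ⇒ q = 3/4
P2 indiff ⇒ p·3+(1-p)·9 = p·5+(1-p)·1 ⇒ p(-2) = (1-p)(-8) ⇒ p = 4/5

(p,q) = (4/5, 3/4)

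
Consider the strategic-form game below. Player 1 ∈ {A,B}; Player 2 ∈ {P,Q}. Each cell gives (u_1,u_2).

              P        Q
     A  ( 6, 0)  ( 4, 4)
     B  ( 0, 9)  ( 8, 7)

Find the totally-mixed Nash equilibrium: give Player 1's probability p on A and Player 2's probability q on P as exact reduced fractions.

P1 indiff ⇒ q·6+(1-q)·4 = q·0+(1-q)·8 ⇒ q(6) = (1-q)(4) ⇒ q = 2/5
P2 indiff ⇒ p·0+(1-p)·9 = p·4+(1-p)·7 ⇒ p(-4) = (1-p)(-2) ⇒ p = 1/3

p=1/3, q=2/5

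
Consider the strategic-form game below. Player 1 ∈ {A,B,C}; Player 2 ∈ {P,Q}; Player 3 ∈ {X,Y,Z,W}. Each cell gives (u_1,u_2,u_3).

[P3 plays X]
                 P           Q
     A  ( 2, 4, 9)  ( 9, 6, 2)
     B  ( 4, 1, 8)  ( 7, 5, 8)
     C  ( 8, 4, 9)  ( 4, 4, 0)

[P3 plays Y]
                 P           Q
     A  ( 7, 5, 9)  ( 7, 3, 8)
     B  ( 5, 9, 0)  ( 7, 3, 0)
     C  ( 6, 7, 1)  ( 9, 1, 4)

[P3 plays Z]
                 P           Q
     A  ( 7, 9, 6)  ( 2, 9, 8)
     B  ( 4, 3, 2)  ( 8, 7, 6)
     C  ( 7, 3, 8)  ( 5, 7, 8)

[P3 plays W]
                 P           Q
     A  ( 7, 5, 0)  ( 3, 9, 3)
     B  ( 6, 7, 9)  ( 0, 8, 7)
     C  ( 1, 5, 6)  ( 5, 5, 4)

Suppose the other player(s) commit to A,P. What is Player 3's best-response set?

u_3(X vs A,P) = 9
u_3(Y vs A,P) = 9
u_3(Z vs A,P) = 6
u_3(W vs A,P) = 0
max payoff 9 at {X,Y}

BR_3 = {X,Y}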